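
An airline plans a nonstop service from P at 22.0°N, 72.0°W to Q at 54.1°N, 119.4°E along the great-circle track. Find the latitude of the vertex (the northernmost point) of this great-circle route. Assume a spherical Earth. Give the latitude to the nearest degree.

≈ 84°N

The great circle lies in the plane with unit normal n̂ = (p₁ × p₂)/|p₁ × p₂|.
Here n̂_z ≈ -0.110; the vertex latitude is φ_max = arccos|n̂_z| ≈ 83.7°.
Check via Clairaut: cos φ_max = |cos φ₁| · sin C = cos(22.0°)·sin(6.8°) ≈ 0.110, again giving ≈ 83.7°.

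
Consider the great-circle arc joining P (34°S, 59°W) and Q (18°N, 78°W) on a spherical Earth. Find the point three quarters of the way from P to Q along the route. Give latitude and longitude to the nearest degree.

From cos δ = sin φ₁ sin φ₂ + cos φ₁ cos φ₂ cos Δλ, the central angle is δ ≈ 0.961 rad (55.1°).
Interpolate at f = 3/4 with slerp weights a = sin((1−f)δ)/sin δ ≈ 0.290, b = sin(fδ)/sin δ ≈ 0.805.
p = a·p₁ + b·p₂ ≈ (0.283, -0.955, 0.086); φ = arcsin(p_z) ≈ 4.96°, λ = atan2(p_y, p_x) ≈ -73.49°.

≈ (5°N, 73°W)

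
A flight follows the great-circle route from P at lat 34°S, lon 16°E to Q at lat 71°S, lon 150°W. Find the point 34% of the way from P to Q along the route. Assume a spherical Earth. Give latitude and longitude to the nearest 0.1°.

≈ lat 59.2°S, lon 12.1°E

Convert each endpoint to a unit vector on the sphere (x = cos φ cos λ, y = cos φ sin λ, z = sin φ).
The central angle between the endpoints is δ = arccos(p₁·p₂) ≈ 1.301 rad (74.5°).
Interpolate at f = 0.34 with slerp weights a = sin((1−f)δ)/sin δ ≈ 0.785, b = sin(fδ)/sin δ ≈ 0.444.
p = a·p₁ + b·p₂ ≈ (0.501, 0.107, -0.859); φ = arcsin(p_z) ≈ -59.21°, λ = atan2(p_y, p_x) ≈ 12.08°.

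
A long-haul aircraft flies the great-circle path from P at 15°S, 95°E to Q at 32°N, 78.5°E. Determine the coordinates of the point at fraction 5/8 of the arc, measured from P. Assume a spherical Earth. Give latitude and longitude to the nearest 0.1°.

Write both endpoints as unit vectors p₁, p₂ with components (cos φ cos λ, cos φ sin λ, sin φ).
The central angle between the endpoints is δ = arccos(p₁·p₂) ≈ 0.865 rad (49.6°).
Interpolate at f = 5/8 with slerp weights a = sin((1−f)δ)/sin δ ≈ 0.419, b = sin(fδ)/sin δ ≈ 0.676.
p = a·p₁ + b·p₂ ≈ (0.079, 0.965, 0.250); φ = arcsin(p_z) ≈ 14.48°, λ = atan2(p_y, p_x) ≈ 85.32°.

≈ 14.5°N, 85.3°E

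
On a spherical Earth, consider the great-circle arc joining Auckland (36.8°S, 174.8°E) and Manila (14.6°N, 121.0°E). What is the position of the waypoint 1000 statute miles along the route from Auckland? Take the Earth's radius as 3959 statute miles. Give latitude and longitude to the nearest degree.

≈ 28°S, 161°E

Write both endpoints as unit vectors p₁, p₂ with components (cos φ cos λ, cos φ sin λ, sin φ).
The central angle between the endpoints is δ = arccos(p₁·p₂) ≈ 1.259 rad (72.1°). The total great-circle distance is δ·R ≈ 1.259 × 3959 ≈ 4985 mi, so the target fraction is f = 1000/4985 ≈ 0.201.
Interpolate at f ≈ 0.201 with slerp weights a = sin((1−f)δ)/sin δ ≈ 0.888, b = sin(fδ)/sin δ ≈ 0.263.
p = a·p₁ + b·p₂ ≈ (-0.839, 0.282, -0.466); φ = arcsin(p_z) ≈ -27.75°, λ = atan2(p_y, p_x) ≈ 161.40°.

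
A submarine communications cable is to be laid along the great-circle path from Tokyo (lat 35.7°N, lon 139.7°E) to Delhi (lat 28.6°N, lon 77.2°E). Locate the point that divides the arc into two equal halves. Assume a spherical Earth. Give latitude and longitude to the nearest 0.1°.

≈ lat 36.3°N, lon 107.1°E

Convert each endpoint to a unit vector on the sphere (x = cos φ cos λ, y = cos φ sin λ, z = sin φ).
The central angle between the endpoints is δ = arccos(p₁·p₂) ≈ 0.917 rad (52.5°).
Interpolate at f = 1/2 with slerp weights a = sin((1−f)δ)/sin δ ≈ 0.558, b = sin(fδ)/sin δ ≈ 0.558.
p = a·p₁ + b·p₂ ≈ (-0.237, 0.770, 0.592); φ = arcsin(p_z) ≈ 36.31°, λ = atan2(p_y, p_x) ≈ 107.09°.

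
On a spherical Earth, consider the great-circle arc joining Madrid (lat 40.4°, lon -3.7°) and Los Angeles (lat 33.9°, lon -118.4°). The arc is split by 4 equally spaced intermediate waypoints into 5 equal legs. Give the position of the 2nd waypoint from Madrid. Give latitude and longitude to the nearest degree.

From cos δ = sin φ₁ sin φ₂ + cos φ₁ cos φ₂ cos Δλ, the central angle is δ ≈ 1.473 rad (84.4°).
Interpolate at f = 2/5 with slerp weights a = sin((1−f)δ)/sin δ ≈ 0.777, b = sin(fδ)/sin δ ≈ 0.558.
p = a·p₁ + b·p₂ ≈ (0.370, -0.446, 0.815); φ = arcsin(p_z) ≈ 54.59°, λ = atan2(p_y, p_x) ≈ -50.32°.

≈ lat 55°, lon -50°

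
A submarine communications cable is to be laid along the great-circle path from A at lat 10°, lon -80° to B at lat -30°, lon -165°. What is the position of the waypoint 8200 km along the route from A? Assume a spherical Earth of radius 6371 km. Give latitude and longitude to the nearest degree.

From cos δ = sin φ₁ sin φ₂ + cos φ₁ cos φ₂ cos Δλ, the central angle is δ ≈ 1.583 rad (90.7°). The total great-circle distance is δ·R ≈ 1.583 × 6371 ≈ 10087 km, so the target fraction is f = 8200/10087 ≈ 0.813.
Interpolate at f ≈ 0.813 with slerp weights a = sin((1−f)δ)/sin δ ≈ 0.292, b = sin(fδ)/sin δ ≈ 0.960.
p = a·p₁ + b·p₂ ≈ (-0.753, -0.498, -0.429); φ = arcsin(p_z) ≈ -25.43°, λ = atan2(p_y, p_x) ≈ -146.51°.

≈ lat -25°, lon -147°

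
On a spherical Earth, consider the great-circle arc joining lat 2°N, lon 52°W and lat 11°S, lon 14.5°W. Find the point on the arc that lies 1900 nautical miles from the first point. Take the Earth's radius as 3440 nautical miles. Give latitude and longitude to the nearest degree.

≈ lat 9°S, lon 22°W

The haversine formula gives a central angle δ ≈ 0.689 rad (39.5°) between the endpoints. The total great-circle distance is δ·R ≈ 0.689 × 3440 ≈ 2371 nmi, so the target fraction is f = 1900/2371 ≈ 0.801.
Interpolate at f ≈ 0.801 with slerp weights a = sin((1−f)δ)/sin δ ≈ 0.215, b = sin(fδ)/sin δ ≈ 0.825.
p = a·p₁ + b·p₂ ≈ (0.916, -0.372, -0.150); φ = arcsin(p_z) ≈ -8.62°, λ = atan2(p_y, p_x) ≈ -22.10°.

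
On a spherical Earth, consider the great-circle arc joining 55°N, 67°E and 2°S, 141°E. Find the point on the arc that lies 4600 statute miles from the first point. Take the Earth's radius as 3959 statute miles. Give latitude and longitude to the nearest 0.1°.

≈ 11.3°N, 132.0°E

Write both endpoints as unit vectors p₁, p₂ with components (cos φ cos λ, cos φ sin λ, sin φ).
The central angle between the endpoints is δ = arccos(p₁·p₂) ≈ 1.441 rad (82.6°). The total great-circle distance is δ·R ≈ 1.441 × 3959 ≈ 5705 mi, so the target fraction is f = 4600/5705 ≈ 0.806.
Interpolate at f ≈ 0.806 with slerp weights a = sin((1−f)δ)/sin δ ≈ 0.278, b = sin(fδ)/sin δ ≈ 0.925.
p = a·p₁ + b·p₂ ≈ (-0.656, 0.729, 0.195); φ = arcsin(p_z) ≈ 11.26°, λ = atan2(p_y, p_x) ≈ 132.01°.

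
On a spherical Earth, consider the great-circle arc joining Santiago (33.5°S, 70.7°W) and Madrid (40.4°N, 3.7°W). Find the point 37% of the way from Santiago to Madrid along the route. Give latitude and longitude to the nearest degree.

≈ 6°S, 46°W

Convert each endpoint to a unit vector on the sphere (x = cos φ cos λ, y = cos φ sin λ, z = sin φ).
The central angle between the endpoints is δ = arccos(p₁·p₂) ≈ 1.681 rad (96.3°).
Interpolate at f = 0.37 with slerp weights a = sin((1−f)δ)/sin δ ≈ 0.877, b = sin(fδ)/sin δ ≈ 0.586.
p = a·p₁ + b·p₂ ≈ (0.687, -0.719, -0.104); φ = arcsin(p_z) ≈ -5.98°, λ = atan2(p_y, p_x) ≈ -46.30°.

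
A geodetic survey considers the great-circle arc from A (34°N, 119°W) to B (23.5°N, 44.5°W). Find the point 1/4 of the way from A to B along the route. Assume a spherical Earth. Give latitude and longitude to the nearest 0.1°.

≈ (35.9°N, 99.3°W)

The haversine formula gives a central angle δ ≈ 1.131 rad (64.8°) between the endpoints.
Interpolate at f = 1/4 with slerp weights a = sin((1−f)δ)/sin δ ≈ 0.829, b = sin(fδ)/sin δ ≈ 0.308.
p = a·p₁ + b·p₂ ≈ (-0.132, -0.799, 0.586); φ = arcsin(p_z) ≈ 35.91°, λ = atan2(p_y, p_x) ≈ -99.35°.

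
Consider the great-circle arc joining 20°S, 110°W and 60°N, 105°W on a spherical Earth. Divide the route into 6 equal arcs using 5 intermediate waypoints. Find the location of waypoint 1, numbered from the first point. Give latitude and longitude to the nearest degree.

≈ 7°S, 109°W

From cos δ = sin φ₁ sin φ₂ + cos φ₁ cos φ₂ cos Δλ, the central angle is δ ≈ 1.398 rad (80.1°).
Interpolate at f = 1/6 with slerp weights a = sin((1−f)δ)/sin δ ≈ 0.933, b = sin(fδ)/sin δ ≈ 0.234.
p = a·p₁ + b·p₂ ≈ (-0.330, -0.937, -0.116); φ = arcsin(p_z) ≈ -6.66°, λ = atan2(p_y, p_x) ≈ -109.41°.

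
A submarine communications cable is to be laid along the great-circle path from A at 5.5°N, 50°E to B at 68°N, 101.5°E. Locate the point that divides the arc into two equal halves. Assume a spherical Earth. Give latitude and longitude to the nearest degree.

From cos δ = sin φ₁ sin φ₂ + cos φ₁ cos φ₂ cos Δλ, the central angle is δ ≈ 1.244 rad (71.3°).
Interpolate at f = 1/2 with slerp weights a = sin((1−f)δ)/sin δ ≈ 0.615, b = sin(fδ)/sin δ ≈ 0.615.
p = a·p₁ + b·p₂ ≈ (0.348, 0.695, 0.629); φ = arcsin(p_z) ≈ 39.01°, λ = atan2(p_y, p_x) ≈ 63.42°.

≈ 39°N, 63°E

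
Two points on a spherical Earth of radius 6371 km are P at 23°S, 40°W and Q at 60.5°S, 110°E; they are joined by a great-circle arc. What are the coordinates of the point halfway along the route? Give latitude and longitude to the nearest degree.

Write both endpoints as unit vectors p₁, p₂ with components (cos φ cos λ, cos φ sin λ, sin φ).
The central angle between the endpoints is δ = arccos(p₁·p₂) ≈ 1.623 rad (93.0°).
Interpolate at f = 1/2 with slerp weights a = sin((1−f)δ)/sin δ ≈ 0.726, b = sin(fδ)/sin δ ≈ 0.726.
p = a·p₁ + b·p₂ ≈ (0.390, -0.094, -0.916); φ = arcsin(p_z) ≈ -66.36°, λ = atan2(p_y, p_x) ≈ -13.51°.

≈ 66°S, 14°W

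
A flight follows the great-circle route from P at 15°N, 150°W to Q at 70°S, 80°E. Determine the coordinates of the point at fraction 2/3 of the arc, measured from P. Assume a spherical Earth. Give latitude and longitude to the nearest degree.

≈ 58°S, 177°E

Write both endpoints as unit vectors p₁, p₂ with components (cos φ cos λ, cos φ sin λ, sin φ).
The central angle between the endpoints is δ = arccos(p₁·p₂) ≈ 2.044 rad (117.1°).
Interpolate at f = 2/3 with slerp weights a = sin((1−f)δ)/sin δ ≈ 0.707, b = sin(fδ)/sin δ ≈ 1.099.
p = a·p₁ + b·p₂ ≈ (-0.527, 0.029, -0.850); φ = arcsin(p_z) ≈ -58.18°, λ = atan2(p_y, p_x) ≈ 176.90°.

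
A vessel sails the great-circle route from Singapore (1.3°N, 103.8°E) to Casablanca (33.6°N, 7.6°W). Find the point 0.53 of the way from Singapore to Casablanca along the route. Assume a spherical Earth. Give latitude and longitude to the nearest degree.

Convert each endpoint to a unit vector on the sphere (x = cos φ cos λ, y = cos φ sin λ, z = sin φ).
The central angle between the endpoints is δ = arccos(p₁·p₂) ≈ 1.866 rad (106.9°).
Interpolate at f = 0.53 with slerp weights a = sin((1−f)δ)/sin δ ≈ 0.804, b = sin(fδ)/sin δ ≈ 0.873.
p = a·p₁ + b·p₂ ≈ (0.529, 0.684, 0.502); φ = arcsin(p_z) ≈ 30.11°, λ = atan2(p_y, p_x) ≈ 52.27°.

≈ 30°N, 52°E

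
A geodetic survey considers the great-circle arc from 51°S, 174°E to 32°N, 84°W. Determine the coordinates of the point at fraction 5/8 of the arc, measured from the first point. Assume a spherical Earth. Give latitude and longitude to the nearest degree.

≈ 3°S, 115°W

Write both endpoints as unit vectors p₁, p₂ with components (cos φ cos λ, cos φ sin λ, sin φ).
The central angle between the endpoints is δ = arccos(p₁·p₂) ≈ 2.121 rad (121.5°).
Interpolate at f = 5/8 with slerp weights a = sin((1−f)δ)/sin δ ≈ 0.838, b = sin(fδ)/sin δ ≈ 1.138.
p = a·p₁ + b·p₂ ≈ (-0.423, -0.905, -0.048); φ = arcsin(p_z) ≈ -2.75°, λ = atan2(p_y, p_x) ≈ -115.08°.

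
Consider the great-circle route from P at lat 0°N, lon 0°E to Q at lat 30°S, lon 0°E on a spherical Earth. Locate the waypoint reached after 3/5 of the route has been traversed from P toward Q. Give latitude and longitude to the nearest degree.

≈ lat 18°S, lon 0°E

Write both endpoints as unit vectors p₁, p₂ with components (cos φ cos λ, cos φ sin λ, sin φ).
The central angle between the endpoints is δ = arccos(p₁·p₂) ≈ 0.524 rad (30.0°).
Interpolate at f = 3/5 with slerp weights a = sin((1−f)δ)/sin δ ≈ 0.416, b = sin(fδ)/sin δ ≈ 0.618.
p = a·p₁ + b·p₂ ≈ (0.951, 0.000, -0.309); φ = arcsin(p_z) ≈ -18.00°, λ = atan2(p_y, p_x) ≈ 0.00°.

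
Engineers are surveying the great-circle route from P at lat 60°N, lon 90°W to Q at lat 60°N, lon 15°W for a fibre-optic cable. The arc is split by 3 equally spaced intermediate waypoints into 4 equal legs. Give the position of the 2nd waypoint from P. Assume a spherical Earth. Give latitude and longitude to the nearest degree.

From cos δ = sin φ₁ sin φ₂ + cos φ₁ cos φ₂ cos Δλ, the central angle is δ ≈ 0.619 rad (35.4°).
Interpolate at f = 2/4 with slerp weights a = sin((1−f)δ)/sin δ ≈ 0.525, b = sin(fδ)/sin δ ≈ 0.525.
p = a·p₁ + b·p₂ ≈ (0.254, -0.330, 0.909); φ = arcsin(p_z) ≈ 65.39°, λ = atan2(p_y, p_x) ≈ -52.50°.

≈ lat 65°N, lon 52°W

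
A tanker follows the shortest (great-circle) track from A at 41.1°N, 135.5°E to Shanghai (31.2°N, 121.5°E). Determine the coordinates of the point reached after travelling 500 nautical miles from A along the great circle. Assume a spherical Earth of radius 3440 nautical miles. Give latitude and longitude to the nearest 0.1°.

≈ 35.8°N, 127.3°E

The haversine formula gives a central angle δ ≈ 0.262 rad (15.0°) between the endpoints. The total great-circle distance is δ·R ≈ 0.262 × 3440 ≈ 900 nmi, so the target fraction is f = 500/900 ≈ 0.555.
Interpolate at f ≈ 0.555 with slerp weights a = sin((1−f)δ)/sin δ ≈ 0.449, b = sin(fδ)/sin δ ≈ 0.560.
p = a·p₁ + b·p₂ ≈ (-0.491, 0.645, 0.585); φ = arcsin(p_z) ≈ 35.80°, λ = atan2(p_y, p_x) ≈ 127.29°.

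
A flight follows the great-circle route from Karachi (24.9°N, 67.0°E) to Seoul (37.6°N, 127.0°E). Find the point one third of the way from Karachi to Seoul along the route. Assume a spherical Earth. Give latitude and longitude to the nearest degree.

Convert each endpoint to a unit vector on the sphere (x = cos φ cos λ, y = cos φ sin λ, z = sin φ).
The central angle between the endpoints is δ = arccos(p₁·p₂) ≈ 0.907 rad (52.0°).
Interpolate at f = 1/3 with slerp weights a = sin((1−f)δ)/sin δ ≈ 0.722, b = sin(fδ)/sin δ ≈ 0.378.
p = a·p₁ + b·p₂ ≈ (0.076, 0.842, 0.535); φ = arcsin(p_z) ≈ 32.31°, λ = atan2(p_y, p_x) ≈ 84.87°.

≈ 32°N, 85°E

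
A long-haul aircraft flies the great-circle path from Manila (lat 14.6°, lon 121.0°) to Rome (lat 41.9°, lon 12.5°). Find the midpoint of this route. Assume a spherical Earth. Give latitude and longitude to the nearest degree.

≈ lat 42°, lon 77°

Convert each endpoint to a unit vector on the sphere (x = cos φ cos λ, y = cos φ sin λ, z = sin φ).
The central angle between the endpoints is δ = arccos(p₁·p₂) ≈ 1.631 rad (93.5°).
Interpolate at f = 1/2 with slerp weights a = sin((1−f)δ)/sin δ ≈ 0.729, b = sin(fδ)/sin δ ≈ 0.729.
p = a·p₁ + b·p₂ ≈ (0.166, 0.723, 0.671); φ = arcsin(p_z) ≈ 42.14°, λ = atan2(p_y, p_x) ≈ 77.02°.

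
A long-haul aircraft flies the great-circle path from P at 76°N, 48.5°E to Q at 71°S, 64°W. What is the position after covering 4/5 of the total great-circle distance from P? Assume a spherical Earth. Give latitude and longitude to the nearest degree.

From cos δ = sin φ₁ sin φ₂ + cos φ₁ cos φ₂ cos Δλ, the central angle is δ ≈ 2.816 rad (161.4°).
Interpolate at f = 4/5 with slerp weights a = sin((1−f)δ)/sin δ ≈ 1.671, b = sin(fδ)/sin δ ≈ 2.429.
p = a·p₁ + b·p₂ ≈ (0.615, -0.408, -0.675); φ = arcsin(p_z) ≈ -42.47°, λ = atan2(p_y, p_x) ≈ -33.58°.

≈ 42°S, 34°W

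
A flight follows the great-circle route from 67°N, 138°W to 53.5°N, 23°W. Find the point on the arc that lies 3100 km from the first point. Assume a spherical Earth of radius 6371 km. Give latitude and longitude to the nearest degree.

≈ 71°N, 55°W

Convert each endpoint to a unit vector on the sphere (x = cos φ cos λ, y = cos φ sin λ, z = sin φ).
The central angle between the endpoints is δ = arccos(p₁·p₂) ≈ 0.874 rad (50.1°). The total great-circle distance is δ·R ≈ 0.874 × 6371 ≈ 5569 km, so the target fraction is f = 3100/5569 ≈ 0.557.
Interpolate at f ≈ 0.557 with slerp weights a = sin((1−f)δ)/sin δ ≈ 0.493, b = sin(fδ)/sin δ ≈ 0.610.
p = a·p₁ + b·p₂ ≈ (0.191, -0.271, 0.944); φ = arcsin(p_z) ≈ 70.67°, λ = atan2(p_y, p_x) ≈ -54.81°.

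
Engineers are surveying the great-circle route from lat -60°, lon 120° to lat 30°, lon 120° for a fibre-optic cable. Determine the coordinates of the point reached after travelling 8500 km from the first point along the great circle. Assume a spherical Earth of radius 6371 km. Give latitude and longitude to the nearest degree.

The haversine formula gives a central angle δ ≈ 1.571 rad (90.0°) between the endpoints. The total great-circle distance is δ·R ≈ 1.571 × 6371 ≈ 10008 km, so the target fraction is f = 8500/10008 ≈ 0.849.
Interpolate at f ≈ 0.849 with slerp weights a = sin((1−f)δ)/sin δ ≈ 0.234, b = sin(fδ)/sin δ ≈ 0.972.
p = a·p₁ + b·p₂ ≈ (-0.480, 0.831, 0.283); φ = arcsin(p_z) ≈ 16.44°, λ = atan2(p_y, p_x) ≈ 120.00°.

≈ lat 16°, lon 120°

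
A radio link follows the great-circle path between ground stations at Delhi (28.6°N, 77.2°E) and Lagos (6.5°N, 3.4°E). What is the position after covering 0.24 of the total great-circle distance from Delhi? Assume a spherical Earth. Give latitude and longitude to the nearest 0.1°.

≈ (26.6°N, 57.6°E)

Convert each endpoint to a unit vector on the sphere (x = cos φ cos λ, y = cos φ sin λ, z = sin φ).
The central angle between the endpoints is δ = arccos(p₁·p₂) ≈ 1.269 rad (72.7°).
Interpolate at f = 0.24 with slerp weights a = sin((1−f)δ)/sin δ ≈ 0.861, b = sin(fδ)/sin δ ≈ 0.314.
p = a·p₁ + b·p₂ ≈ (0.479, 0.755, 0.447); φ = arcsin(p_z) ≈ 26.58°, λ = atan2(p_y, p_x) ≈ 57.63°.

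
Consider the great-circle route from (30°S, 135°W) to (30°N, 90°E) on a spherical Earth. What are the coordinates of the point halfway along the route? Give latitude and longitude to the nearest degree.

≈ (0°N, 158°E)

The haversine formula gives a central angle δ ≈ 2.466 rad (141.3°) between the endpoints.
Interpolate at f = 1/2 with slerp weights a = sin((1−f)δ)/sin δ ≈ 1.509, b = sin(fδ)/sin δ ≈ 1.509.
p = a·p₁ + b·p₂ ≈ (-0.924, 0.383, 0.000); φ = arcsin(p_z) ≈ 0.00°, λ = atan2(p_y, p_x) ≈ 157.50°.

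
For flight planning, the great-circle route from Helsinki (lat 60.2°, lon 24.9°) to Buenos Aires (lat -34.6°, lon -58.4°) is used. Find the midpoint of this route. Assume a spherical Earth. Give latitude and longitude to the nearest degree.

≈ lat 17°, lon -29°

The haversine formula gives a central angle δ ≈ 2.032 rad (116.4°) between the endpoints.
Interpolate at f = 1/2 with slerp weights a = sin((1−f)δ)/sin δ ≈ 0.949, b = sin(fδ)/sin δ ≈ 0.949.
p = a·p₁ + b·p₂ ≈ (0.837, -0.467, 0.285); φ = arcsin(p_z) ≈ 16.54°, λ = atan2(p_y, p_x) ≈ -29.14°.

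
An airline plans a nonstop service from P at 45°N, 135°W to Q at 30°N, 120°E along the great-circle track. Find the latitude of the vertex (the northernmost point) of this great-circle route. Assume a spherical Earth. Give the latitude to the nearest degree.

≈ 53°N

The great circle lies in the plane with unit normal n̂ = (p₁ × p₂)/|p₁ × p₂|.
Here n̂_z ≈ -0.603; the vertex latitude is φ_max = arccos|n̂_z| ≈ 52.9°.
Check via Clairaut: cos φ_max = |cos φ₁| · sin C = cos(45.0°)·sin(58.5°) ≈ 0.603, again giving ≈ 52.9°.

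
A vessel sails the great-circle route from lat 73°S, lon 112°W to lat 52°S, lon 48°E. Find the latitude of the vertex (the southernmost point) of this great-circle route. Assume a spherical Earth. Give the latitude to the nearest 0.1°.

The great circle lies in the plane with unit normal n̂ = (p₁ × p₂)/|p₁ × p₂|.
Here n̂_z ≈ +0.076; the vertex latitude is φ_max = arccos|n̂_z| ≈ 85.6°.
Check via Clairaut: cos φ_max = |cos φ₁| · sin C = cos(73.0°)·sin(165.0°) ≈ 0.076, again giving ≈ 85.6°.

≈ 85.6°S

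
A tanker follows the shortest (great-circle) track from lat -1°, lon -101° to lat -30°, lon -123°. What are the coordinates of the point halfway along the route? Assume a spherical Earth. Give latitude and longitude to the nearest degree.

≈ lat -16°, lon -111°

Write both endpoints as unit vectors p₁, p₂ with components (cos φ cos λ, cos φ sin λ, sin φ).
The central angle between the endpoints is δ = arccos(p₁·p₂) ≈ 0.624 rad (35.8°).
Interpolate at f = 1/2 with slerp weights a = sin((1−f)δ)/sin δ ≈ 0.525, b = sin(fδ)/sin δ ≈ 0.525.
p = a·p₁ + b·p₂ ≈ (-0.348, -0.897, -0.272); φ = arcsin(p_z) ≈ -15.77°, λ = atan2(p_y, p_x) ≈ -111.20°.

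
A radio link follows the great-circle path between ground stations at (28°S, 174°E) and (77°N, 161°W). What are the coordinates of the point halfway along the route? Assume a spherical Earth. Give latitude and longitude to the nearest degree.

≈ (25°N, 179°E)

From cos δ = sin φ₁ sin φ₂ + cos φ₁ cos φ₂ cos Δλ, the central angle is δ ≈ 1.852 rad (106.1°).
Interpolate at f = 1/2 with slerp weights a = sin((1−f)δ)/sin δ ≈ 0.832, b = sin(fδ)/sin δ ≈ 0.832.
p = a·p₁ + b·p₂ ≈ (-0.907, 0.016, 0.420); φ = arcsin(p_z) ≈ 24.83°, λ = atan2(p_y, p_x) ≈ 179.00°.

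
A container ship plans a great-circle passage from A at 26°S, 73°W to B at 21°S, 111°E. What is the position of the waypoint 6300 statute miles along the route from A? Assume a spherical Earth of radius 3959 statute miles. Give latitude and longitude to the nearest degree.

≈ 62°S, 118°E

Convert each endpoint to a unit vector on the sphere (x = cos φ cos λ, y = cos φ sin λ, z = sin φ).
The central angle between the endpoints is δ = arccos(p₁·p₂) ≈ 2.318 rad (132.8°). The total great-circle distance is δ·R ≈ 2.318 × 3959 ≈ 9179 mi, so the target fraction is f = 6300/9179 ≈ 0.686.
Interpolate at f ≈ 0.686 with slerp weights a = sin((1−f)δ)/sin δ ≈ 0.907, b = sin(fδ)/sin δ ≈ 1.363.
p = a·p₁ + b·p₂ ≈ (-0.218, 0.409, -0.886); φ = arcsin(p_z) ≈ -62.38°, λ = atan2(p_y, p_x) ≈ 118.04°.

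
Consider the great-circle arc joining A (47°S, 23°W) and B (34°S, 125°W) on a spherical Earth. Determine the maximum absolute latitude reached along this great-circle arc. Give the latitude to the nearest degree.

The great circle lies in the plane with unit normal n̂ = (p₁ × p₂)/|p₁ × p₂|.
Here n̂_z ≈ -0.578; the vertex latitude is φ_max = arccos|n̂_z| ≈ 54.7°.
Check via Clairaut: cos φ_max = |cos φ₁| · sin C = cos(47.0°)·sin(122.0°) ≈ 0.578, again giving ≈ 54.7°.

≈ 55°S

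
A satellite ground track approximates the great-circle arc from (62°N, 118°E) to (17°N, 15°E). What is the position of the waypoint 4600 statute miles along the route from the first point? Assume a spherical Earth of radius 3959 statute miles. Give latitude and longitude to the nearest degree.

≈ (30°N, 23°E)

Write both endpoints as unit vectors p₁, p₂ with components (cos φ cos λ, cos φ sin λ, sin φ).
The central angle between the endpoints is δ = arccos(p₁·p₂) ≈ 1.413 rad (81.0°). The total great-circle distance is δ·R ≈ 1.413 × 3959 ≈ 5594 mi, so the target fraction is f = 4600/5594 ≈ 0.822.
Interpolate at f ≈ 0.822 with slerp weights a = sin((1−f)δ)/sin δ ≈ 0.252, b = sin(fδ)/sin δ ≈ 0.929.
p = a·p₁ + b·p₂ ≈ (0.803, 0.334, 0.494); φ = arcsin(p_z) ≈ 29.59°, λ = atan2(p_y, p_x) ≈ 22.60°.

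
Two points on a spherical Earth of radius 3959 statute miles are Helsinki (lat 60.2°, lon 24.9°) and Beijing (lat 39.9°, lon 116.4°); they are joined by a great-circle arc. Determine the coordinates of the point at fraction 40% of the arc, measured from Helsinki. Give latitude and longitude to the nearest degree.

The haversine formula gives a central angle δ ≈ 0.992 rad (56.9°) between the endpoints.
Interpolate at f = 0.40 with slerp weights a = sin((1−f)δ)/sin δ ≈ 0.670, b = sin(fδ)/sin δ ≈ 0.462.
p = a·p₁ + b·p₂ ≈ (0.144, 0.457, 0.877); φ = arcsin(p_z) ≈ 61.33°, λ = atan2(p_y, p_x) ≈ 72.48°.

≈ lat 61°, lon 72°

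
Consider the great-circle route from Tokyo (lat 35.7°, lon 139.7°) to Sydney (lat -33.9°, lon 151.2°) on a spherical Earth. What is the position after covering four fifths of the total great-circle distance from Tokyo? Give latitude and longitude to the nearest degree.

The haversine formula gives a central angle δ ≈ 1.229 rad (70.4°) between the endpoints.
Interpolate at f = 4/5 with slerp weights a = sin((1−f)δ)/sin δ ≈ 0.258, b = sin(fδ)/sin δ ≈ 0.883.
p = a·p₁ + b·p₂ ≈ (-0.803, 0.489, -0.342); φ = arcsin(p_z) ≈ -20.00°, λ = atan2(p_y, p_x) ≈ 148.65°.

≈ lat -20°, lon 149°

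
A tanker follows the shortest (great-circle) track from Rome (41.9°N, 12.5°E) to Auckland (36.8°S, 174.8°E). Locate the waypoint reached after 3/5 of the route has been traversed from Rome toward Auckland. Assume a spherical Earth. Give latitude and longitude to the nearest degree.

Write both endpoints as unit vectors p₁, p₂ with components (cos φ cos λ, cos φ sin λ, sin φ).
The central angle between the endpoints is δ = arccos(p₁·p₂) ≈ 2.887 rad (165.4°).
Interpolate at f = 3/5 with slerp weights a = sin((1−f)δ)/sin δ ≈ 3.636, b = sin(fδ)/sin δ ≈ 3.923.
p = a·p₁ + b·p₂ ≈ (-0.486, 0.870, 0.078); φ = arcsin(p_z) ≈ 4.49°, λ = atan2(p_y, p_x) ≈ 119.19°.

≈ (4°N, 119°E)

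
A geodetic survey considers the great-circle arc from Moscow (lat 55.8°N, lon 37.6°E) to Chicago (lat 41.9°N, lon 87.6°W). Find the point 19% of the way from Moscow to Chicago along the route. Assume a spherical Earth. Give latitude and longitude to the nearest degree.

≈ lat 65°N, lon 17°E

Convert each endpoint to a unit vector on the sphere (x = cos φ cos λ, y = cos φ sin λ, z = sin φ).
The central angle between the endpoints is δ = arccos(p₁·p₂) ≈ 1.254 rad (71.9°).
Interpolate at f = 0.19 with slerp weights a = sin((1−f)δ)/sin δ ≈ 0.894, b = sin(fδ)/sin δ ≈ 0.248.
p = a·p₁ + b·p₂ ≈ (0.406, 0.122, 0.906); φ = arcsin(p_z) ≈ 64.91°, λ = atan2(p_y, p_x) ≈ 16.72°.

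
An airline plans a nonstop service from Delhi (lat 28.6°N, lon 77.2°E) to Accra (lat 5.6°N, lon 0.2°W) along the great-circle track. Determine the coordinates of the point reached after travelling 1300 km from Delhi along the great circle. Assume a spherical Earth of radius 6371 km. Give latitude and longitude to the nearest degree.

≈ lat 28°N, lon 64°E

The haversine formula gives a central angle δ ≈ 1.331 rad (76.3°) between the endpoints. The total great-circle distance is δ·R ≈ 1.331 × 6371 ≈ 8481 km, so the target fraction is f = 1300/8481 ≈ 0.153.
Interpolate at f ≈ 0.153 with slerp weights a = sin((1−f)δ)/sin δ ≈ 0.930, b = sin(fδ)/sin δ ≈ 0.209.
p = a·p₁ + b·p₂ ≈ (0.388, 0.795, 0.465); φ = arcsin(p_z) ≈ 27.74°, λ = atan2(p_y, p_x) ≈ 63.97°.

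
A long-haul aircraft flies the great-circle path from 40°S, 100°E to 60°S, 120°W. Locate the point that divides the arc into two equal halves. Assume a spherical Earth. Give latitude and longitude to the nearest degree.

The haversine formula gives a central angle δ ≈ 1.304 rad (74.7°) between the endpoints.
Interpolate at f = 1/2 with slerp weights a = sin((1−f)δ)/sin δ ≈ 0.629, b = sin(fδ)/sin δ ≈ 0.629.
p = a·p₁ + b·p₂ ≈ (-0.241, 0.202, -0.949); φ = arcsin(p_z) ≈ -71.67°, λ = atan2(p_y, p_x) ≈ 140.00°.

≈ 72°S, 140°E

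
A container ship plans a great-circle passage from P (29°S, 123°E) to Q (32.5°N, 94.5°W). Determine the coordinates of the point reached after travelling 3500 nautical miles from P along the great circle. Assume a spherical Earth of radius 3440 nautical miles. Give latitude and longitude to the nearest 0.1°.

≈ (3.0°S, 178.0°E)

Convert each endpoint to a unit vector on the sphere (x = cos φ cos λ, y = cos φ sin λ, z = sin φ).
The central angle between the endpoints is δ = arccos(p₁·p₂) ≈ 2.579 rad (147.7°). The total great-circle distance is δ·R ≈ 2.579 × 3440 ≈ 8871 nmi, so the target fraction is f = 3500/8871 ≈ 0.395.
Interpolate at f ≈ 0.395 with slerp weights a = sin((1−f)δ)/sin δ ≈ 1.874, b = sin(fδ)/sin δ ≈ 1.594.
p = a·p₁ + b·p₂ ≈ (-0.998, 0.034, -0.052); φ = arcsin(p_z) ≈ -2.97°, λ = atan2(p_y, p_x) ≈ 178.05°.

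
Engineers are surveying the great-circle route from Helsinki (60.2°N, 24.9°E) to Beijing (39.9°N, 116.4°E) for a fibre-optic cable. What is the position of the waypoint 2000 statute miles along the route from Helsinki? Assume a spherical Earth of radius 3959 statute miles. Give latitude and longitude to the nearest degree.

≈ 59°N, 84°E

Write both endpoints as unit vectors p₁, p₂ with components (cos φ cos λ, cos φ sin λ, sin φ).
The central angle between the endpoints is δ = arccos(p₁·p₂) ≈ 0.992 rad (56.9°). The total great-circle distance is δ·R ≈ 0.992 × 3959 ≈ 3929 mi, so the target fraction is f = 2000/3929 ≈ 0.509.
Interpolate at f ≈ 0.509 with slerp weights a = sin((1−f)δ)/sin δ ≈ 0.559, b = sin(fδ)/sin δ ≈ 0.578.
p = a·p₁ + b·p₂ ≈ (0.055, 0.514, 0.856); φ = arcsin(p_z) ≈ 58.86°, λ = atan2(p_y, p_x) ≈ 83.90°.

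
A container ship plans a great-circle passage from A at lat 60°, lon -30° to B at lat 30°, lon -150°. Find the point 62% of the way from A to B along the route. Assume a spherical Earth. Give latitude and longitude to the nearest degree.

Convert each endpoint to a unit vector on the sphere (x = cos φ cos λ, y = cos φ sin λ, z = sin φ).
The central angle between the endpoints is δ = arccos(p₁·p₂) ≈ 1.353 rad (77.5°).
Interpolate at f = 0.62 with slerp weights a = sin((1−f)δ)/sin δ ≈ 0.504, b = sin(fδ)/sin δ ≈ 0.762.
p = a·p₁ + b·p₂ ≈ (-0.353, -0.456, 0.817); φ = arcsin(p_z) ≈ 54.79°, λ = atan2(p_y, p_x) ≈ -127.78°.

≈ lat 55°, lon -128°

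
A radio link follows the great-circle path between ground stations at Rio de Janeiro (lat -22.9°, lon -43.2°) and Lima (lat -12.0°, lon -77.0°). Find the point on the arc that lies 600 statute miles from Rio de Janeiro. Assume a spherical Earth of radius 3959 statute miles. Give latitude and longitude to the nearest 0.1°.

≈ lat -20.7°, lon -52.3°

Convert each endpoint to a unit vector on the sphere (x = cos φ cos λ, y = cos φ sin λ, z = sin φ).
The central angle between the endpoints is δ = arccos(p₁·p₂) ≈ 0.592 rad (33.9°). The total great-circle distance is δ·R ≈ 0.592 × 3959 ≈ 2345 mi, so the target fraction is f = 600/2345 ≈ 0.256.
Interpolate at f ≈ 0.256 with slerp weights a = sin((1−f)δ)/sin δ ≈ 0.764, b = sin(fδ)/sin δ ≈ 0.270.
p = a·p₁ + b·p₂ ≈ (0.573, -0.740, -0.354); φ = arcsin(p_z) ≈ -20.71°, λ = atan2(p_y, p_x) ≈ -52.25°.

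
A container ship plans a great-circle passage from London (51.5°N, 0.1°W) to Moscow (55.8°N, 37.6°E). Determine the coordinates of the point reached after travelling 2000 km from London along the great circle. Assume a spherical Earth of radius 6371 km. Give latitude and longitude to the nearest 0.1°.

≈ 55.9°N, 29.6°E

Convert each endpoint to a unit vector on the sphere (x = cos φ cos λ, y = cos φ sin λ, z = sin φ).
The central angle between the endpoints is δ = arccos(p₁·p₂) ≈ 0.392 rad (22.5°). The total great-circle distance is δ·R ≈ 0.392 × 6371 ≈ 2498 km, so the target fraction is f = 2000/2498 ≈ 0.801.
Interpolate at f ≈ 0.801 with slerp weights a = sin((1−f)δ)/sin δ ≈ 0.204, b = sin(fδ)/sin δ ≈ 0.808.
p = a·p₁ + b·p₂ ≈ (0.487, 0.277, 0.828); φ = arcsin(p_z) ≈ 55.92°, λ = atan2(p_y, p_x) ≈ 29.62°.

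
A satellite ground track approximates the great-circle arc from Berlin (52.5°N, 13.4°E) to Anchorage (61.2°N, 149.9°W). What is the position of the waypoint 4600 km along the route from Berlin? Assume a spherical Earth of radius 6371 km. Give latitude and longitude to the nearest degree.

Convert each endpoint to a unit vector on the sphere (x = cos φ cos λ, y = cos φ sin λ, z = sin φ).
The central angle between the endpoints is δ = arccos(p₁·p₂) ≈ 1.144 rad (65.5°). The total great-circle distance is δ·R ≈ 1.144 × 6371 ≈ 7286 km, so the target fraction is f = 4600/7286 ≈ 0.631.
Interpolate at f ≈ 0.631 with slerp weights a = sin((1−f)δ)/sin δ ≈ 0.450, b = sin(fδ)/sin δ ≈ 0.726.
p = a·p₁ + b·p₂ ≈ (-0.036, -0.112, 0.993); φ = arcsin(p_z) ≈ 83.24°, λ = atan2(p_y, p_x) ≈ -108.00°.

≈ 83°N, 108°W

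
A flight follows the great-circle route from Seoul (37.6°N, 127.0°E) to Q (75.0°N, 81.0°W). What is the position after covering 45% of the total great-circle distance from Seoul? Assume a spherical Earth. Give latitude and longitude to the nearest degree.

≈ (67°N, 137°E)

Write both endpoints as unit vectors p₁, p₂ with components (cos φ cos λ, cos φ sin λ, sin φ).
The central angle between the endpoints is δ = arccos(p₁·p₂) ≈ 1.150 rad (65.9°).
Interpolate at f = 0.45 with slerp weights a = sin((1−f)δ)/sin δ ≈ 0.648, b = sin(fδ)/sin δ ≈ 0.542.
p = a·p₁ + b·p₂ ≈ (-0.287, 0.271, 0.919); φ = arcsin(p_z) ≈ 66.74°, λ = atan2(p_y, p_x) ≈ 136.60°.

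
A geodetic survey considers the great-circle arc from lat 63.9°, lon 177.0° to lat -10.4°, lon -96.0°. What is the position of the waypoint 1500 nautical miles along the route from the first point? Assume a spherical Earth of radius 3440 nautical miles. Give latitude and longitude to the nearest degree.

The haversine formula gives a central angle δ ≈ 1.711 rad (98.0°) between the endpoints. The total great-circle distance is δ·R ≈ 1.711 × 3440 ≈ 5885 nmi, so the target fraction is f = 1500/5885 ≈ 0.255.
Interpolate at f ≈ 0.255 with slerp weights a = sin((1−f)δ)/sin δ ≈ 0.966, b = sin(fδ)/sin δ ≈ 0.427.
p = a·p₁ + b·p₂ ≈ (-0.468, -0.395, 0.790); φ = arcsin(p_z) ≈ 52.22°, λ = atan2(p_y, p_x) ≈ -139.85°.

≈ lat 52°, lon -140°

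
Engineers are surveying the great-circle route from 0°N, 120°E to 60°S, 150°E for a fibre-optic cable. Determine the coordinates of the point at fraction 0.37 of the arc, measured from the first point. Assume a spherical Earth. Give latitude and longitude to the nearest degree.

≈ 23°S, 127°E

From cos δ = sin φ₁ sin φ₂ + cos φ₁ cos φ₂ cos Δλ, the central angle is δ ≈ 1.123 rad (64.3°).
Interpolate at f = 0.37 with slerp weights a = sin((1−f)δ)/sin δ ≈ 0.721, b = sin(fδ)/sin δ ≈ 0.448.
p = a·p₁ + b·p₂ ≈ (-0.554, 0.736, -0.388); φ = arcsin(p_z) ≈ -22.82°, λ = atan2(p_y, p_x) ≈ 126.98°.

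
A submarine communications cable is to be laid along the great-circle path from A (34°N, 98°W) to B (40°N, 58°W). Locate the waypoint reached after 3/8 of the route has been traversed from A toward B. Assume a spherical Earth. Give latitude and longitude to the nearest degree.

≈ (38°N, 84°W)

Write both endpoints as unit vectors p₁, p₂ with components (cos φ cos λ, cos φ sin λ, sin φ).
The central angle between the endpoints is δ = arccos(p₁·p₂) ≈ 0.562 rad (32.2°).
Interpolate at f = 3/8 with slerp weights a = sin((1−f)δ)/sin δ ≈ 0.646, b = sin(fδ)/sin δ ≈ 0.393.
p = a·p₁ + b·p₂ ≈ (0.085, -0.785, 0.613); φ = arcsin(p_z) ≈ 37.84°, λ = atan2(p_y, p_x) ≈ -83.83°.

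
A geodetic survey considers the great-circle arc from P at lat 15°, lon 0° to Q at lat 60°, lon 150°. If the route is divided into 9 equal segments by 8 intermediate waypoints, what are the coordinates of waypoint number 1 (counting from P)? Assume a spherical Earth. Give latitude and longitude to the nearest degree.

≈ lat 26°, lon 3°

Write both endpoints as unit vectors p₁, p₂ with components (cos φ cos λ, cos φ sin λ, sin φ).
The central angle between the endpoints is δ = arccos(p₁·p₂) ≈ 1.766 rad (101.2°).
Interpolate at f = 1/9 with slerp weights a = sin((1−f)δ)/sin δ ≈ 1.019, b = sin(fδ)/sin δ ≈ 0.199.
p = a·p₁ + b·p₂ ≈ (0.899, 0.050, 0.436); φ = arcsin(p_z) ≈ 25.85°, λ = atan2(p_y, p_x) ≈ 3.17°.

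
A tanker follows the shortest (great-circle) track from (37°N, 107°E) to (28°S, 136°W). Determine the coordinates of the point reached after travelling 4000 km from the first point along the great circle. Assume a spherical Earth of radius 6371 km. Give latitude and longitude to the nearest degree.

≈ (24°N, 146°E)

Write both endpoints as unit vectors p₁, p₂ with components (cos φ cos λ, cos φ sin λ, sin φ).
The central angle between the endpoints is δ = arccos(p₁·p₂) ≈ 2.218 rad (127.1°). The total great-circle distance is δ·R ≈ 2.218 × 6371 ≈ 14129 km, so the target fraction is f = 4000/14129 ≈ 0.283.
Interpolate at f ≈ 0.283 with slerp weights a = sin((1−f)δ)/sin δ ≈ 1.253, b = sin(fδ)/sin δ ≈ 0.736.
p = a·p₁ + b·p₂ ≈ (-0.760, 0.505, 0.408); φ = arcsin(p_z) ≈ 24.11°, λ = atan2(p_y, p_x) ≈ 146.38°.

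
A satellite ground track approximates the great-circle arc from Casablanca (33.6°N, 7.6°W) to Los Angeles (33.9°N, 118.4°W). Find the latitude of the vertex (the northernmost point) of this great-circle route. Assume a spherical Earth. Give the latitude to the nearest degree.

≈ 50°N

The great circle lies in the plane with unit normal n̂ = (p₁ × p₂)/|p₁ × p₂|.
Here n̂_z ≈ -0.648; the vertex latitude is φ_max = arccos|n̂_z| ≈ 49.6°.
Check via Clairaut: cos φ_max = |cos φ₁| · sin C = cos(33.6°)·sin(51.0°) ≈ 0.648, again giving ≈ 49.6°.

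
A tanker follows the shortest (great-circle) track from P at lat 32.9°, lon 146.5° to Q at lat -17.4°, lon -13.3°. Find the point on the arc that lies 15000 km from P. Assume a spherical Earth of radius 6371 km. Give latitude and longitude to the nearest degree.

From cos δ = sin φ₁ sin φ₂ + cos φ₁ cos φ₂ cos Δλ, the central angle is δ ≈ 2.725 rad (156.1°). The total great-circle distance is δ·R ≈ 2.725 × 6371 ≈ 17359 km, so the target fraction is f = 15000/17359 ≈ 0.864.
Interpolate at f ≈ 0.864 with slerp weights a = sin((1−f)δ)/sin δ ≈ 0.894, b = sin(fδ)/sin δ ≈ 1.749.
p = a·p₁ + b·p₂ ≈ (0.999, 0.030, -0.038); φ = arcsin(p_z) ≈ -2.16°, λ = atan2(p_y, p_x) ≈ 1.73°.

≈ lat -2°, lon 2°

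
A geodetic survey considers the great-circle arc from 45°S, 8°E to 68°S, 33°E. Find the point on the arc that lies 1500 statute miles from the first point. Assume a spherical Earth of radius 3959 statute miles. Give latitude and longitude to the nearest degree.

Write both endpoints as unit vectors p₁, p₂ with components (cos φ cos λ, cos φ sin λ, sin φ).
The central angle between the endpoints is δ = arccos(p₁·p₂) ≈ 0.461 rad (26.4°). The total great-circle distance is δ·R ≈ 0.461 × 3959 ≈ 1824 mi, so the target fraction is f = 1500/1824 ≈ 0.822.
Interpolate at f ≈ 0.822 with slerp weights a = sin((1−f)δ)/sin δ ≈ 0.184, b = sin(fδ)/sin δ ≈ 0.832.
p = a·p₁ + b·p₂ ≈ (0.390, 0.188, -0.901); φ = arcsin(p_z) ≈ -64.34°, λ = atan2(p_y, p_x) ≈ 25.70°.

≈ 64°S, 26°E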